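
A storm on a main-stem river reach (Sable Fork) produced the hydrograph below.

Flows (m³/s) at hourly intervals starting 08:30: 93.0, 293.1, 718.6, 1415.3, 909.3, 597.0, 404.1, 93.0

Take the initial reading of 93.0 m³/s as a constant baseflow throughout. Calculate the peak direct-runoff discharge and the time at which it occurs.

Q_p = 1322.3 m³/s at t = 11:30

Subtracting baseflow gives direct-runoff ordinates: 0.0, 200.1, 625.6, 1322.3, 816.3, 504.0, 311.1, 0.0 m³/s.
The maximum is 1322.3 m³/s, occurring at the reading for t = 11:30.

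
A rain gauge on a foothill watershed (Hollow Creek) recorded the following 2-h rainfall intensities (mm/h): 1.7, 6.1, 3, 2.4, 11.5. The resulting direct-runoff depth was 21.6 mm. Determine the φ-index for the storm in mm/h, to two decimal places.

φ ≈ 3.40 mm/h

Only the 2 blocks with intensity above φ contribute runoff: 6.1, 11.5 mm/h.
Σ(I−φ)·Δt = d  ⇒  (6.1+11.5 − 2φ)·2 = 21.6
φ = (17.60 − 21.6/2) / 2 = 3.40 mm/h.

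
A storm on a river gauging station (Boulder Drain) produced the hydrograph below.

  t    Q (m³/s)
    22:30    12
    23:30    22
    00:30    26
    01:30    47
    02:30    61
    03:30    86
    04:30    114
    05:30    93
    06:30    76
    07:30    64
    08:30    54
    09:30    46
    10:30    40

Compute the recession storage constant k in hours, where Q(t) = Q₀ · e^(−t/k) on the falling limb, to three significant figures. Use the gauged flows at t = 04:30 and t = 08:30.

On the falling limb, Q drops from 114 to 54 m³/s between t = 04:30 and t = 08:30 (Δt = 4 h).
k = −Δt / ln(Q₂/Q₁) = −4 / ln(54/114) = 5.35 h.

k ≈ 5.35 h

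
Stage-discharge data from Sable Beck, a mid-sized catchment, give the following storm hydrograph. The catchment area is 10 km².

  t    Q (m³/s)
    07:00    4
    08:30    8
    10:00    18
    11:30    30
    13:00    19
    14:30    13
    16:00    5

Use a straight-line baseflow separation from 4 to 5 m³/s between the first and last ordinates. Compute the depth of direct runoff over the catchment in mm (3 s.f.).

Direct runoff: 0.00, 3.83, 13.67, 25.50, 14.33, 8.17, 0.00 m³/s; ΣQ_DR = 65.50 m³/s.
V = ΣQ_DR · Δt = 65.50 × 5400 s = 3.537 × 10^5 m³.
Over A = 10 km², depth = V / A = 35.4 mm.

d ≈ 35.4 mm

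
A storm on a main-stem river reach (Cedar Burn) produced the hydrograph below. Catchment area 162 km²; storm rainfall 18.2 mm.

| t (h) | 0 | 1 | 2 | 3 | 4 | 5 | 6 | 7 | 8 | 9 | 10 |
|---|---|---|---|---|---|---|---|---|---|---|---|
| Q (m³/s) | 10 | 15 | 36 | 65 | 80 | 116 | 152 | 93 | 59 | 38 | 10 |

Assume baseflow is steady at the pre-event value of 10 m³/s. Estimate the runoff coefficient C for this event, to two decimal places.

C ≈ 0.69

ΣQ_DR = 564.0 m³/s; V = ΣQ_DR·Δt = 2.030 × 10^6 m³.
Runoff depth d = V / A = 12.53 mm.
C = d / P = 12.53 / 18.2 = 0.69.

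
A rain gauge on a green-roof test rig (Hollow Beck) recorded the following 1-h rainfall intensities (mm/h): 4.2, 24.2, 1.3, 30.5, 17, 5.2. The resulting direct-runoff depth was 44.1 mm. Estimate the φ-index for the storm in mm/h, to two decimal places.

φ ≈ 9.20 mm/h

Only the 3 blocks with intensity above φ contribute runoff: 24.2, 30.5, 17 mm/h.
Σ(I−φ)·Δt = d  ⇒  (24.2+30.5+17 − 3φ)·1 = 44.1
φ = (71.70 − 44.1/1) / 3 = 9.20 mm/h.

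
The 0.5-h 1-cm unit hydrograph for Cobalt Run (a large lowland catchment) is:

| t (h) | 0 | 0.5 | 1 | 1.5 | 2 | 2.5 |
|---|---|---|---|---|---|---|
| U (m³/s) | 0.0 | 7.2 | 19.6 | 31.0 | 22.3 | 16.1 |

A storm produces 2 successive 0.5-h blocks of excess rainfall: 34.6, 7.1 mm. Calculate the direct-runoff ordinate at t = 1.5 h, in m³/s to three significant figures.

Q ≈ 121 m³/s

By discrete convolution, Q_j = Σ (P_i / 10 mm) · U_{j−i}.
At t = 1.5 h (j=3): Q = (34.6/10)·31.0 + (7.1/10)·19.6 = 121 m³/s.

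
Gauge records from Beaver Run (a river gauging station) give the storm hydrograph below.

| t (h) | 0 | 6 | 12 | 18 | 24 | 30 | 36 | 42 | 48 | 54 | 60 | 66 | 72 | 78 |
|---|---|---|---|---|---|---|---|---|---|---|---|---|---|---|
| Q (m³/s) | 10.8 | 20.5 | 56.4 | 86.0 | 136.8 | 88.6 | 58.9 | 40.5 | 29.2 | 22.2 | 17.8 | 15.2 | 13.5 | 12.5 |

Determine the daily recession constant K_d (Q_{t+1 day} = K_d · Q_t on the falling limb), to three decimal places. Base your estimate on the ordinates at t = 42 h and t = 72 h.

Between t = 42 h and t = 72 h the flow falls from 40.5 to 13.5 m³/s over 5×6 h = 30 h.
Per-interval ratio K = (13.5/40.5)^(1/5) = 0.8027; K_d = K^(24/6) = 0.415.

K_d ≈ 0.415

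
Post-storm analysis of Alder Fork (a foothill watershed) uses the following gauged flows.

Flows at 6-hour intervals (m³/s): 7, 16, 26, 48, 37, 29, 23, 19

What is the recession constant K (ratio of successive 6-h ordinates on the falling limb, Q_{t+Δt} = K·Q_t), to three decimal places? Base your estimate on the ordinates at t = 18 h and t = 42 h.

K ≈ 0.793

Using the recession-limb readings at t = 18 h and t = 42 h: Q falls from 48 to 19 m³/s over 4 intervals.
K = (Q₂/Q₁)^(1/4) = (19/48)^(1/4) = 0.793.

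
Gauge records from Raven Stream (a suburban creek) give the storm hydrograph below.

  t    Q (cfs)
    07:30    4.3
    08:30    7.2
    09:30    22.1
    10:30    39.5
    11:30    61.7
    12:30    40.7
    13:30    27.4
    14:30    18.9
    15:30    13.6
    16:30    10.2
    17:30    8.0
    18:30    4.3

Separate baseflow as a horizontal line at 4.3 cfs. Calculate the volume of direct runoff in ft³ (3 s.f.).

Direct-runoff ordinates (Q − Q_b): 0.0, 2.9, 17.8, 35.2, 57.4, 36.4, 23.1, 14.6, 9.3, 5.9, 3.7, 0.0 cfs.
ΣQ_DR = 206.3 cfs.
With Δt = 1 h = 3600 s, V = ΣQ_DR · Δt = 206.3 × 3600 = 7.43 × 10^5 ft³.

V ≈ 7.43 × 10^5 ft³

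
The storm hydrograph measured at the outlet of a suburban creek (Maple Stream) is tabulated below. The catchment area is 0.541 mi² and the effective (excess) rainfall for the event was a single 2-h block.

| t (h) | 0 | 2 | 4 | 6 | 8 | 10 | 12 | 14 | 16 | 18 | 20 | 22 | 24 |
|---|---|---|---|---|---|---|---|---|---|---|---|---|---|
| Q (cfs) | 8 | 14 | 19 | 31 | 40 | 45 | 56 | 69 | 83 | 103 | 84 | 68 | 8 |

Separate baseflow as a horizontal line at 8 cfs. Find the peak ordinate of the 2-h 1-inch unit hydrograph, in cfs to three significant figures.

Direct runoff: 0.0, 6.0, 11.0, 23.0, 32.0, 37.0, 48.0, 61.0, 75.0, 95.0, 76.0, 60.0, 0.0 cfs; ΣQ_DR = 524.0 cfs, peak = 95.0 cfs.
Runoff depth d = ΣQ_DR·Δt / A = 524.0 × 7200 / (0.541 mi²) = 3.002 in.
The 1-inch UH is the DRH scaled by (1 in)/d, so U_p = 95.0 × 1/3.002 = 31.6 cfs.

U_p ≈ 31.6 cfs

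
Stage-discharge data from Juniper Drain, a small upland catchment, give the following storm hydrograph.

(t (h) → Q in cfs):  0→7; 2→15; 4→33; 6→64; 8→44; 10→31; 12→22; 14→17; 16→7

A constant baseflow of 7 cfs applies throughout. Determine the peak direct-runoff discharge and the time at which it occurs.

Q_p = 57.0 cfs at t = 6 h

Subtracting baseflow gives direct-runoff ordinates: 0.0, 8.0, 26.0, 57.0, 37.0, 24.0, 15.0, 10.0, 0.0 cfs.
The maximum is 57.0 cfs, occurring at the reading for t = 6 h.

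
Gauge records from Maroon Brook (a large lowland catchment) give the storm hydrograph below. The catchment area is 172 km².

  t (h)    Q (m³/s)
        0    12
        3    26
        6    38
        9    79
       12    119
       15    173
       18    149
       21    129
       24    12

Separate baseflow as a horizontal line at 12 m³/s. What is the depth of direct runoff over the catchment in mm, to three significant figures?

d ≈ 39.5 mm

Direct runoff: 0.0, 14.0, 26.0, 67.0, 107.0, 161.0, 137.0, 117.0, 0.0 m³/s; ΣQ_DR = 629.0 m³/s.
V = ΣQ_DR · Δt = 629.0 × 10800 s = 6.793 × 10^6 m³.
Over A = 172 km², depth = V / A = 39.5 mm.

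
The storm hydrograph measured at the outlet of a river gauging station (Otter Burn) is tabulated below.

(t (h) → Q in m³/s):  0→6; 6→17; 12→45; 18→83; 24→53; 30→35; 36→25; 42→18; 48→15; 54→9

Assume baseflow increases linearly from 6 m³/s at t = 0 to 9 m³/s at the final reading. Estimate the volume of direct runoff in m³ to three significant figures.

V ≈ 4.99 × 10^6 m³

Direct-runoff ordinates (Q − Q_b): 0.00, 10.67, 38.33, 76.00, 45.67, 27.33, 17.00, 9.67, 6.33, 0.00 m³/s.
ΣQ_DR = 231.0 m³/s.
With Δt = 6 h = 21600 s, V = ΣQ_DR · Δt = 231.0 × 21600 = 4.99 × 10^6 m³.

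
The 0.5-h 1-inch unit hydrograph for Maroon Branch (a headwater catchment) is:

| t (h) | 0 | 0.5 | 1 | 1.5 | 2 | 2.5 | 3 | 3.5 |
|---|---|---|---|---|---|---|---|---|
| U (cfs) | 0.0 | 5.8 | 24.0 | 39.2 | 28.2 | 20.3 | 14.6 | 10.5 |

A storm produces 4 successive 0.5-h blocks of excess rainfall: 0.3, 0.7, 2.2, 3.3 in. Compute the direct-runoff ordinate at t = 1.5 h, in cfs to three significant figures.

Q ≈ 41.3 cfs

By discrete convolution, Q_j = Σ (P_i / 1 in) · U_{j−i}.
At t = 1.5 h (j=3): Q = (0.3/1)·39.2 + (0.7/1)·24.0 + (2.2/1)·5.8 + (3.3/1)·0.0 = 41.3 cfs.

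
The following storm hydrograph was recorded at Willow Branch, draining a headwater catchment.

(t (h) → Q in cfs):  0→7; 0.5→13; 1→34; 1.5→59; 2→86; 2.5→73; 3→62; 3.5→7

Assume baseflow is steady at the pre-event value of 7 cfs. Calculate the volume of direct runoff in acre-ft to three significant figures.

Direct-runoff ordinates (Q − Q_b): 0.0, 6.0, 27.0, 52.0, 79.0, 66.0, 55.0, 0.0 cfs.
ΣQ_DR = 285.0 cfs.
With Δt = 0.5 h = 1800 s, V = ΣQ_DR · Δt = 285.0 × 1800 = 5.13 × 10^5 ft³ = 11.8 acre-ft.

V ≈ 11.8 acre-ft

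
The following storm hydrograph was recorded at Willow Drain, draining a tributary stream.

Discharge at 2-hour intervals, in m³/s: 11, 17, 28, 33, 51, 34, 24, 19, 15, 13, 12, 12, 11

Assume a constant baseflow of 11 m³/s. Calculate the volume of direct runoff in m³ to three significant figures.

Direct-runoff ordinates (Q − Q_b): 0.0, 6.0, 17.0, 22.0, 40.0, 23.0, 13.0, 8.0, 4.0, 2.0, 1.0, 1.0, 0.0 m³/s.
ΣQ_DR = 137.0 m³/s.
With Δt = 2 h = 7200 s, V = ΣQ_DR · Δt = 137.0 × 7200 = 9.86 × 10^5 m³.

V ≈ 9.86 × 10^5 m³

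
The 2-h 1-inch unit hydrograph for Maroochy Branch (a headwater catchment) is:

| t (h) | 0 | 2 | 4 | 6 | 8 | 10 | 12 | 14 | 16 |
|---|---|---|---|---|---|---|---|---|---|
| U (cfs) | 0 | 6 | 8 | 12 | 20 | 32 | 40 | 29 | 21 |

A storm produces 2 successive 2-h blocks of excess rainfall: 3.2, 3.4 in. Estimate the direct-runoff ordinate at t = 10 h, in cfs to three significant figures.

By discrete convolution, Q_j = Σ (P_i / 1 in) · U_{j−i}.
At t = 10 h (j=5): Q = (3.2/1)·32 + (3.4/1)·20 = 170 cfs.

Q ≈ 170 cfs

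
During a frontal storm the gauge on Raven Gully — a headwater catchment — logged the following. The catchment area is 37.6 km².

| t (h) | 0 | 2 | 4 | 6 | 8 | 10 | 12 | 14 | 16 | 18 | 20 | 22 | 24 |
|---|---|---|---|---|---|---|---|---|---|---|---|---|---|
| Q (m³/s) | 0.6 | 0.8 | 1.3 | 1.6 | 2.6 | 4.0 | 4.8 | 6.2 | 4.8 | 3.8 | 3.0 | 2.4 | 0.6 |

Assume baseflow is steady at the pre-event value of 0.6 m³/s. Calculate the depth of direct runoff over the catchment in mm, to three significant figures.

d ≈ 5.50 mm

Direct runoff: 0.0, 0.2, 0.7, 1.0, 2.0, 3.4, 4.2, 5.6, 4.2, 3.2, 2.4, 1.8, 0.0 m³/s; ΣQ_DR = 28.70 m³/s.
V = ΣQ_DR · Δt = 28.70 × 7200 s = 2.066 × 10^5 m³.
Over A = 37.6 km², depth = V / A = 5.50 mm.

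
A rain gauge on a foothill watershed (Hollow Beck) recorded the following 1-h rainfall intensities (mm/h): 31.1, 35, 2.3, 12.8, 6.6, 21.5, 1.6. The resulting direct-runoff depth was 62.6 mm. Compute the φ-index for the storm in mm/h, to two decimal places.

Only the 4 blocks with intensity above φ contribute runoff: 31.1, 35, 12.8, 21.5 mm/h.
Σ(I−φ)·Δt = d  ⇒  (31.1+35+12.8+21.5 − 4φ)·1 = 62.6
φ = (100.4 − 62.6/1) / 4 = 9.45 mm/h.

φ ≈ 9.45 mm/h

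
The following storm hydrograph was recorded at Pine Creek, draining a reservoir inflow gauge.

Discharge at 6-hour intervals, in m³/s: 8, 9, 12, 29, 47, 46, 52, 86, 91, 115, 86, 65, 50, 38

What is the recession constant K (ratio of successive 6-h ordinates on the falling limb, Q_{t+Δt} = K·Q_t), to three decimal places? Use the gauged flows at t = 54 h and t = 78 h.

K ≈ 0.758

Using the recession-limb readings at t = 54 h and t = 78 h: Q falls from 115 to 38 m³/s over 4 intervals.
K = (Q₂/Q₁)^(1/4) = (38/115)^(1/4) = 0.758.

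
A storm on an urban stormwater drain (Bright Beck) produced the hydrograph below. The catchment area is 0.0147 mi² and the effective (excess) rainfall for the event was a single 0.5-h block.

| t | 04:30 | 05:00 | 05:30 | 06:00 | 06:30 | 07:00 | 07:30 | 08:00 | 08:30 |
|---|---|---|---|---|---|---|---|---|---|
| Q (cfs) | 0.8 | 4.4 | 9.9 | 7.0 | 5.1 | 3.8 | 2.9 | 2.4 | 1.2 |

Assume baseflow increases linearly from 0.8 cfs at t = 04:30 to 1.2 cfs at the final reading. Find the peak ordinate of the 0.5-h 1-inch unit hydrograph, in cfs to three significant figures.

Direct runoff: 0.00, 3.55, 9.00, 6.05, 4.10, 2.75, 1.80, 1.25, 0.00 cfs; ΣQ_DR = 28.50 cfs, peak = 9.00 cfs.
Runoff depth d = ΣQ_DR·Δt / A = 28.50 × 1800 / (0.0147 mi²) = 1.502 in.
The 1-inch UH is the DRH scaled by (1 in)/d, so U_p = 9.00 × 1/1.502 = 5.99 cfs.

U_p ≈ 5.99 cfs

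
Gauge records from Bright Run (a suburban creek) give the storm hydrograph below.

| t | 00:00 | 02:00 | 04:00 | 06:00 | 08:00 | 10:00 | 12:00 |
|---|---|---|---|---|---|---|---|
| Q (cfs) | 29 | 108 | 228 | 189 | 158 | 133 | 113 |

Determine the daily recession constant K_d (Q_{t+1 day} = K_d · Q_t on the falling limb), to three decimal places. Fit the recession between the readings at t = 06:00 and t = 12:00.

K_d ≈ 0.128

Between t = 06:00 and t = 12:00 the flow falls from 189 to 113 cfs over 3×2 h = 6 h.
Per-interval ratio K = (113/189)^(1/3) = 0.8424; K_d = K^(24/2) = 0.128.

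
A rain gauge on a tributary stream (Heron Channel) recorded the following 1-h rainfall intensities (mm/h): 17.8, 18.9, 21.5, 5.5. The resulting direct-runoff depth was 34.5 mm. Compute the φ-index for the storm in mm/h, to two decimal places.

Only the 3 blocks with intensity above φ contribute runoff: 17.8, 18.9, 21.5 mm/h.
Σ(I−φ)·Δt = d  ⇒  (17.8+18.9+21.5 − 3φ)·1 = 34.5
φ = (58.20 − 34.5/1) / 3 = 7.90 mm/h.

φ ≈ 7.90 mm/h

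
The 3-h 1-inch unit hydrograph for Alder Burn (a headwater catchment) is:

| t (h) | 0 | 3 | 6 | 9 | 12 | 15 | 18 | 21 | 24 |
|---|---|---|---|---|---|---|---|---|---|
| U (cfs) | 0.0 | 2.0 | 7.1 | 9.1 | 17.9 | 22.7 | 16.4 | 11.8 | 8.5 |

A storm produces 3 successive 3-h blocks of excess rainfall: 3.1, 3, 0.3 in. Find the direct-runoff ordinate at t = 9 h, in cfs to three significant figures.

By discrete convolution, Q_j = Σ (P_i / 1 in) · U_{j−i}.
At t = 9 h (j=3): Q = (3.1/1)·9.1 + (3/1)·7.1 + (0.3/1)·2.0 = 50.1 cfs.

Q ≈ 50.1 cfs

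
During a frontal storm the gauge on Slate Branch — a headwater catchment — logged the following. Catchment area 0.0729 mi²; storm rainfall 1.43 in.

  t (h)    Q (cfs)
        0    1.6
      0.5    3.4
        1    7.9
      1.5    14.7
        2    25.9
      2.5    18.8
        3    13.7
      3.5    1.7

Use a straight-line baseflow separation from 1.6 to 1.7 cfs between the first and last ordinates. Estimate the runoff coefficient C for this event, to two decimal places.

C ≈ 0.55

ΣQ_DR = 74.50 cfs; V = ΣQ_DR·Δt = 1.341 × 10^5 ft³.
Runoff depth d = V / A = 0.7918 in.
C = d / P = 0.7918 / 1.43 = 0.55.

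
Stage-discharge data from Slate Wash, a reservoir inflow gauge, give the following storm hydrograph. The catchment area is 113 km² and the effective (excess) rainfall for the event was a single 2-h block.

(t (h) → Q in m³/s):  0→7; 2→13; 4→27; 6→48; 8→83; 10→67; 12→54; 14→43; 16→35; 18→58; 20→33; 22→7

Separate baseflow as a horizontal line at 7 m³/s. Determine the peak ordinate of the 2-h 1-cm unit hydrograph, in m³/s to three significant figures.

Direct runoff: 0.0, 6.0, 20.0, 41.0, 76.0, 60.0, 47.0, 36.0, 28.0, 51.0, 26.0, 0.0 m³/s; ΣQ_DR = 391.0 m³/s, peak = 76.0 m³/s.
Runoff depth d = ΣQ_DR·Δt / A = 391.0 × 7200 / (113 km²) = 24.91 mm.
The 1-cm UH is the DRH scaled by (10 mm)/d, so U_p = 76.0 × 10/24.91 = 30.5 m³/s.

U_p ≈ 30.5 m³/s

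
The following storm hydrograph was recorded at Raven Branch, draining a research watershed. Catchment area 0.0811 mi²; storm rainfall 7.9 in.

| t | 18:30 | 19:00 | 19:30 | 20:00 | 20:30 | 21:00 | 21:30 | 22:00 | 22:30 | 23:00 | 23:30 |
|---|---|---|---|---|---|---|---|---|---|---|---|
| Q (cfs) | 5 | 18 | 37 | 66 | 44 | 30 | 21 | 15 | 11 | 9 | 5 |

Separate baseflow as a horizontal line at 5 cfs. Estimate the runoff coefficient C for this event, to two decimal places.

ΣQ_DR = 206.0 cfs; V = ΣQ_DR·Δt = 3.708 × 10^5 ft³.
Runoff depth d = V / A = 1.968 in.
C = d / P = 1.968 / 7.9 = 0.25.

C ≈ 0.25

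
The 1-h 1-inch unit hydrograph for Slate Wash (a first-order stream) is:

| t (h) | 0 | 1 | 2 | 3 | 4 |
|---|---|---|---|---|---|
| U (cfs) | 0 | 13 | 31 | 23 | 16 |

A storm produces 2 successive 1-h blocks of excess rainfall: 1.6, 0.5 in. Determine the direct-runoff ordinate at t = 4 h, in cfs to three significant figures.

Q ≈ 37.1 cfs

By discrete convolution, Q_j = Σ (P_i / 1 in) · U_{j−i}.
At t = 4 h (j=4): Q = (1.6/1)·16 + (0.5/1)·23 = 37.1 cfs.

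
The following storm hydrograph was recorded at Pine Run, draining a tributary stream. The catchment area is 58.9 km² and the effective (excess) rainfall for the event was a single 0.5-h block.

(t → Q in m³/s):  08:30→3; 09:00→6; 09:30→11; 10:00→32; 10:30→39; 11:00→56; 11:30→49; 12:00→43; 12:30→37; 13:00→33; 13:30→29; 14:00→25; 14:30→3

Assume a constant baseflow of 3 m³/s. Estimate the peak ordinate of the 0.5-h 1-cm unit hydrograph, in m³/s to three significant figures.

Direct runoff: 0.0, 3.0, 8.0, 29.0, 36.0, 53.0, 46.0, 40.0, 34.0, 30.0, 26.0, 22.0, 0.0 m³/s; ΣQ_DR = 327.0 m³/s, peak = 53.0 m³/s.
Runoff depth d = ΣQ_DR·Δt / A = 327.0 × 1800 / (58.9 km²) = 9.993 mm.
The 1-cm UH is the DRH scaled by (10 mm)/d, so U_p = 53.0 × 10/9.993 = 53.0 m³/s.

U_p ≈ 53.0 m³/s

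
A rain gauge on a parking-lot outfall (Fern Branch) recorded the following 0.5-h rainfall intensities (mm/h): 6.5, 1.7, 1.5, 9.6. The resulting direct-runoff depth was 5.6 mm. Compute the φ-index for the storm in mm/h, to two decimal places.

φ ≈ 2.45 mm/h

Only the 2 blocks with intensity above φ contribute runoff: 6.5, 9.6 mm/h.
Σ(I−φ)·Δt = d  ⇒  (6.5+9.6 − 2φ)·0.5 = 5.6
φ = (16.10 − 5.6/0.5) / 2 = 2.45 mm/h.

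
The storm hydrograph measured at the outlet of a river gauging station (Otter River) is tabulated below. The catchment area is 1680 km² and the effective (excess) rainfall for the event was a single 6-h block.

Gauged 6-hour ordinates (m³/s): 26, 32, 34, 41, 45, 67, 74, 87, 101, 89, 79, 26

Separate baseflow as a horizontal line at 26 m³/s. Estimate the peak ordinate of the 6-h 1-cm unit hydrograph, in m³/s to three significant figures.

U_p ≈ 150 m³/s

Direct runoff: 0.0, 6.0, 8.0, 15.0, 19.0, 41.0, 48.0, 61.0, 75.0, 63.0, 53.0, 0.0 m³/s; ΣQ_DR = 389.0 m³/s, peak = 75.0 m³/s.
Runoff depth d = ΣQ_DR·Δt / A = 389.0 × 21600 / (1680 km²) = 5.001 mm.
The 1-cm UH is the DRH scaled by (10 mm)/d, so U_p = 75.0 × 10/5.001 = 150 m³/s.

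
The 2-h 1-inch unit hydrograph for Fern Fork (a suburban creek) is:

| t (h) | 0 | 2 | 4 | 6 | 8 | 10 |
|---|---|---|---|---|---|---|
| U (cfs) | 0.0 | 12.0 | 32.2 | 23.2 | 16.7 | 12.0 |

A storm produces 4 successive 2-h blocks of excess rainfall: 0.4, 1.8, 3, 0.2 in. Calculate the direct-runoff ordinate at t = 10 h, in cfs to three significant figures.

By discrete convolution, Q_j = Σ (P_i / 1 in) · U_{j−i}.
At t = 10 h (j=5): Q = (0.4/1)·12.0 + (1.8/1)·16.7 + (3/1)·23.2 + (0.2/1)·32.2 = 111 cfs.

Q ≈ 111 cfs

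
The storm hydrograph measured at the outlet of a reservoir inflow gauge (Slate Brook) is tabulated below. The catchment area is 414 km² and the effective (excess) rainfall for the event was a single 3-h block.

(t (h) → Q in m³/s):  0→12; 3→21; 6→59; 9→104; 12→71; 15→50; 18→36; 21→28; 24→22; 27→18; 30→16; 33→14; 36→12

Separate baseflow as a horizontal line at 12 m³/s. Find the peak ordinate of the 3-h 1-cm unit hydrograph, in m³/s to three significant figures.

U_p ≈ 115 m³/s

Direct runoff: 0.0, 9.0, 47.0, 92.0, 59.0, 38.0, 24.0, 16.0, 10.0, 6.0, 4.0, 2.0, 0.0 m³/s; ΣQ_DR = 307.0 m³/s, peak = 92.0 m³/s.
Runoff depth d = ΣQ_DR·Δt / A = 307.0 × 10800 / (414 km²) = 8.009 mm.
The 1-cm UH is the DRH scaled by (10 mm)/d, so U_p = 92.0 × 10/8.009 = 115 m³/s.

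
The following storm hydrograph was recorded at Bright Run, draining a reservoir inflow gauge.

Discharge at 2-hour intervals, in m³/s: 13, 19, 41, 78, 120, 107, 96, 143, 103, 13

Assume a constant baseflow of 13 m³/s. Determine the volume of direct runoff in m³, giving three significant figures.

V ≈ 4.34 × 10^6 m³

Direct-runoff ordinates (Q − Q_b): 0.0, 6.0, 28.0, 65.0, 107.0, 94.0, 83.0, 130.0, 90.0, 0.0 m³/s.
ΣQ_DR = 603.0 m³/s.
With Δt = 2 h = 7200 s, V = ΣQ_DR · Δt = 603.0 × 7200 = 4.34 × 10^6 m³.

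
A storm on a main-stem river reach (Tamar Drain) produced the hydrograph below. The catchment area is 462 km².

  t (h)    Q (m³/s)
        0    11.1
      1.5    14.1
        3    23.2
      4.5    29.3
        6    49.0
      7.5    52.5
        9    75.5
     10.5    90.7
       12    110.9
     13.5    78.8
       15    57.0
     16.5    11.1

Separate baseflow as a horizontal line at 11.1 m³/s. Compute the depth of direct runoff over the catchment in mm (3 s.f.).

d ≈ 5.49 mm

Direct runoff: 0.0, 3.0, 12.1, 18.2, 37.9, 41.4, 64.4, 79.6, 99.8, 67.7, 45.9, 0.0 m³/s; ΣQ_DR = 470.0 m³/s.
V = ΣQ_DR · Δt = 470.0 × 5400 s = 2.538 × 10^6 m³.
Over A = 462 km², depth = V / A = 5.49 mm.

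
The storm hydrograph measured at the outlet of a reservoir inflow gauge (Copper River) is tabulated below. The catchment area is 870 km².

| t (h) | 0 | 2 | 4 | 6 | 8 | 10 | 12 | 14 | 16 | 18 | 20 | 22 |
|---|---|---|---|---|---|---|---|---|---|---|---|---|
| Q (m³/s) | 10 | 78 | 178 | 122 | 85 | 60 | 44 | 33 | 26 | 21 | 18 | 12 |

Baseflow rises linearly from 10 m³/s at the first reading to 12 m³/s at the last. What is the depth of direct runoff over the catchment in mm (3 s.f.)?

Direct runoff: 0.00, 67.82, 167.64, 111.45, 74.27, 49.09, 32.91, 21.73, 14.55, 9.36, 6.18, 0.00 m³/s; ΣQ_DR = 555.0 m³/s.
V = ΣQ_DR · Δt = 555.0 × 7200 s = 3.996 × 10^6 m³.
Over A = 870 km², depth = V / A = 4.59 mm.

d ≈ 4.59 mm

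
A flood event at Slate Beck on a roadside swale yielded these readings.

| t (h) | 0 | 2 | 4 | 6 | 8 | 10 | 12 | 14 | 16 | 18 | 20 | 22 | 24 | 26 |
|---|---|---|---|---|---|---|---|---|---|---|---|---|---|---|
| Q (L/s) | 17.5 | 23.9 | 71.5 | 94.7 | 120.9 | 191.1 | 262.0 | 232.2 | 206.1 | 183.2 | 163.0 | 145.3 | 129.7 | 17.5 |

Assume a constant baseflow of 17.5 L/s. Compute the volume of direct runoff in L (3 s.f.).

V ≈ 1.16 × 10^7 L

Direct-runoff ordinates (Q − Q_b): 0.0, 6.4, 54.0, 77.2, 103.4, 173.6, 244.5, 214.7, 188.6, 165.7, 145.5, 127.8, 112.2, 0.0 L/s.
ΣQ_DR = 1614 L/s.
With Δt = 2 h = 7200 s, V = ΣQ_DR · Δt = 1614 × 7200 = 1.16 × 10^7 L.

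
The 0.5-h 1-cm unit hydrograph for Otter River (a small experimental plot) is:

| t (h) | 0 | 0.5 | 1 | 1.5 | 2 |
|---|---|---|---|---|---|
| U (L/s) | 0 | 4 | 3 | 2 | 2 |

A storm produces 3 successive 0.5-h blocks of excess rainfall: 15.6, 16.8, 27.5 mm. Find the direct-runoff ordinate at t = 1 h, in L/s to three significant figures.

Q ≈ 11.4 L/s

By discrete convolution, Q_j = Σ (P_i / 10 mm) · U_{j−i}.
At t = 1 h (j=2): Q = (15.6/10)·3 + (16.8/10)·4 + (27.5/10)·0 = 11.4 L/s.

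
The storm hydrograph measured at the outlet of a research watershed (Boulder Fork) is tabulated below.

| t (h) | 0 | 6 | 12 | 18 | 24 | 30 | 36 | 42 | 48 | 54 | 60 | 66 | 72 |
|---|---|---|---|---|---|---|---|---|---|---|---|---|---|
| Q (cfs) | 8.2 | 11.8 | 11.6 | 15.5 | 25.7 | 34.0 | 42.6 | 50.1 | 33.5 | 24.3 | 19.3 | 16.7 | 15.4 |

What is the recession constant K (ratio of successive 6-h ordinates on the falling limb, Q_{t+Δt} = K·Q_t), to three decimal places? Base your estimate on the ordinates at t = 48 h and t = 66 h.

K ≈ 0.793

Using the recession-limb readings at t = 48 h and t = 66 h: Q falls from 33.5 to 16.7 cfs over 3 intervals.
K = (Q₂/Q₁)^(1/3) = (16.7/33.5)^(1/3) = 0.793.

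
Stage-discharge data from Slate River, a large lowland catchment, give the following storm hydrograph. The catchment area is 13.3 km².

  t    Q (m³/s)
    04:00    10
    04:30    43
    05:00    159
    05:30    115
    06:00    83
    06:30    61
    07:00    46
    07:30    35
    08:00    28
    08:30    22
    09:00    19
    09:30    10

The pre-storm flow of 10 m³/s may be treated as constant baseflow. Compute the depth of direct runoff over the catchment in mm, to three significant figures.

d ≈ 69.2 mm

Direct runoff: 0.0, 33.0, 149.0, 105.0, 73.0, 51.0, 36.0, 25.0, 18.0, 12.0, 9.0, 0.0 m³/s; ΣQ_DR = 511.0 m³/s.
V = ΣQ_DR · Δt = 511.0 × 1800 s = 9.198 × 10^5 m³.
Over A = 13.3 km², depth = V / A = 69.2 mm.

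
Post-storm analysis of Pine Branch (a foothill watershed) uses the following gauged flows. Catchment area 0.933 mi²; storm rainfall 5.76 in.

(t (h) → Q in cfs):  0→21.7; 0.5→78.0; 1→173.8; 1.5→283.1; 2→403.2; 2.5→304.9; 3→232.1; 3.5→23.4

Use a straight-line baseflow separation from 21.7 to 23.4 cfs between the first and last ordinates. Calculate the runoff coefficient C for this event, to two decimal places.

ΣQ_DR = 1340 cfs; V = ΣQ_DR·Δt = 2.412 × 10^6 ft³.
Runoff depth d = V / A = 1.113 in.
C = d / P = 1.113 / 5.76 = 0.19.

C ≈ 0.19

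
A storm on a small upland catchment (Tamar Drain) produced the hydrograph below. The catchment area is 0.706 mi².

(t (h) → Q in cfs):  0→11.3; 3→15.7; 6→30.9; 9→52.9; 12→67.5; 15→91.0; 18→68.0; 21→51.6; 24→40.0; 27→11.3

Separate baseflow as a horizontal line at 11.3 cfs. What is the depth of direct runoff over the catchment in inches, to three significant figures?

Direct runoff: 0.0, 4.4, 19.6, 41.6, 56.2, 79.7, 56.7, 40.3, 28.7, 0.0 cfs; ΣQ_DR = 327.2 cfs.
V = ΣQ_DR · Δt = 327.2 × 10800 s = 3.534 × 10^6 ft³.
Over A = 0.706 mi², depth = V / A = 2.15 in.

d ≈ 2.15 in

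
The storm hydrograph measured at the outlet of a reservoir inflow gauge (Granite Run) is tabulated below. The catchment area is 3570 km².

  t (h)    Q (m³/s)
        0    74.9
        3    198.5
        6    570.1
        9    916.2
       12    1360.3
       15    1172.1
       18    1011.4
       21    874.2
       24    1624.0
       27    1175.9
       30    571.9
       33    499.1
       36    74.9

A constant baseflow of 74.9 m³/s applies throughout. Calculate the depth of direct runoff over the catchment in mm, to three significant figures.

Direct runoff: 0.0, 123.6, 495.2, 841.3, 1285.4, 1097.2, 936.5, 799.3, 1549.1, 1101.0, 497.0, 424.2, 0.0 m³/s; ΣQ_DR = 9150 m³/s.
V = ΣQ_DR · Δt = 9150 × 10800 s = 9.882 × 10^7 m³.
Over A = 3570 km², depth = V / A = 27.7 mm.

d ≈ 27.7 mm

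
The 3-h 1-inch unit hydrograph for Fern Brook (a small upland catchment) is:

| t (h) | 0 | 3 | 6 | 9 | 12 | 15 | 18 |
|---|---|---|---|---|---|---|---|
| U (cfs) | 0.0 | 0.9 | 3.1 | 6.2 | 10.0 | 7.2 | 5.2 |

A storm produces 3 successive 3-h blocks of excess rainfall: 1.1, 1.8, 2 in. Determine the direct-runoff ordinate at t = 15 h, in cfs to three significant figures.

Q ≈ 38.3 cfs

By discrete convolution, Q_j = Σ (P_i / 1 in) · U_{j−i}.
At t = 15 h (j=5): Q = (1.1/1)·7.2 + (1.8/1)·10.0 + (2/1)·6.2 = 38.3 cfs.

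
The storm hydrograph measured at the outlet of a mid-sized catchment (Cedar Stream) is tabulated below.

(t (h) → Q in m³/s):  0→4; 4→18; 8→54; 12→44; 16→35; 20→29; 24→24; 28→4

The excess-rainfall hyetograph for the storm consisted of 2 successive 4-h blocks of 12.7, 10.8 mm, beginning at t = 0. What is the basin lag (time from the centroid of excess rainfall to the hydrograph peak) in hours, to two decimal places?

Centroid of excess rainfall: t_c = Σ P_i·t̄_i / ΣP_i = 3.8383 h (block centres at 2, 6 h).
Hydrograph peak occurs at t = 8 h, so basin lag t_L = 8 − 3.8383 = 4.16 h.

t_L ≈ 4.16 h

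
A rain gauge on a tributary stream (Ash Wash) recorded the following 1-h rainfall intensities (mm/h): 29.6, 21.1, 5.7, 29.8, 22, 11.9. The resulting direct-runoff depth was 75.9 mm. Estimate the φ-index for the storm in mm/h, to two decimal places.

Only the 5 blocks with intensity above φ contribute runoff: 29.6, 21.1, 29.8, 22, 11.9 mm/h.
Σ(I−φ)·Δt = d  ⇒  (29.6+21.1+29.8+22+11.9 − 5φ)·1 = 75.9
φ = (114.4 − 75.9/1) / 5 = 7.70 mm/h.

φ ≈ 7.70 mm/h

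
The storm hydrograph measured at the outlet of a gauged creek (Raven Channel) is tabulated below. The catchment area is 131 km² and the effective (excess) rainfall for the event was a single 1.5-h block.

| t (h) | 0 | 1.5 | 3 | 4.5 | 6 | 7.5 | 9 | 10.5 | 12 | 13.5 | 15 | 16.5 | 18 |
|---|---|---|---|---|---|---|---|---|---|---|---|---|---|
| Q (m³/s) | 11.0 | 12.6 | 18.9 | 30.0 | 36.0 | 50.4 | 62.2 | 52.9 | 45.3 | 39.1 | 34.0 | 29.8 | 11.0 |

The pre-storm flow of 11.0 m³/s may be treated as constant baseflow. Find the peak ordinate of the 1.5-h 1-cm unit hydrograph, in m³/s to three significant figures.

Direct runoff: 0.0, 1.6, 7.9, 19.0, 25.0, 39.4, 51.2, 41.9, 34.3, 28.1, 23.0, 18.8, 0.0 m³/s; ΣQ_DR = 290.2 m³/s, peak = 51.2 m³/s.
Runoff depth d = ΣQ_DR·Δt / A = 290.2 × 5400 / (131 km²) = 11.96 mm.
The 1-cm UH is the DRH scaled by (10 mm)/d, so U_p = 51.2 × 10/11.96 = 42.8 m³/s.

U_p ≈ 42.8 m³/s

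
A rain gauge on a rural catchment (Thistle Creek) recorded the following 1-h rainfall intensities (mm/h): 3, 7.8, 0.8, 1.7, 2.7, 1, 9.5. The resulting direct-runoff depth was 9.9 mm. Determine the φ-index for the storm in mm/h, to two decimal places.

φ ≈ 3.70 mm/h

Only the 2 blocks with intensity above φ contribute runoff: 7.8, 9.5 mm/h.
Σ(I−φ)·Δt = d  ⇒  (7.8+9.5 − 2φ)·1 = 9.9
φ = (17.30 − 9.9/1) / 2 = 3.70 mm/h.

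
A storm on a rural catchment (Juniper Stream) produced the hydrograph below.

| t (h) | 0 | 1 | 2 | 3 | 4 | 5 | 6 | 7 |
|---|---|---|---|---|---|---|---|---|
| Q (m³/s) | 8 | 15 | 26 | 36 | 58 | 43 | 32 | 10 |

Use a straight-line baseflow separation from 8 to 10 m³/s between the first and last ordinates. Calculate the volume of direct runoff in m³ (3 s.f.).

Direct-runoff ordinates (Q − Q_b): 0.00, 6.71, 17.43, 27.14, 48.86, 33.57, 22.29, 0.00 m³/s.
ΣQ_DR = 156.0 m³/s.
With Δt = 1 h = 3600 s, V = ΣQ_DR · Δt = 156.0 × 3600 = 5.62 × 10^5 m³.

V ≈ 5.62 × 10^5 m³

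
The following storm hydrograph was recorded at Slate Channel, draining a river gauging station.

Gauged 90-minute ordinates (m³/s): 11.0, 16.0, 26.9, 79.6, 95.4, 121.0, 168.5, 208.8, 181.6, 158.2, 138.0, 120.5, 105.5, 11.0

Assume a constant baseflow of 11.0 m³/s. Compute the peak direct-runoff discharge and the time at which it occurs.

Subtracting baseflow gives direct-runoff ordinates: 0.0, 5.0, 15.9, 68.6, 84.4, 110.0, 157.5, 197.8, 170.6, 147.2, 127.0, 109.5, 94.5, 0.0 m³/s.
The maximum is 197.8 m³/s, occurring at the reading for t = 10.5 h.

Q_p = 197.8 m³/s at t = 10.5 h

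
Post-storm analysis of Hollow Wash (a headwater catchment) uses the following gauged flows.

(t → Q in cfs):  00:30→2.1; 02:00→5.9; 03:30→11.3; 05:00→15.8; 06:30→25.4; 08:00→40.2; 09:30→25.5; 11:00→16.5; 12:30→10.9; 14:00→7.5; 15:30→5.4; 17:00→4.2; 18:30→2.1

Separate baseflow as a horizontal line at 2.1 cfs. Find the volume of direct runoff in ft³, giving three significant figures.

V ≈ 7.86 × 10^5 ft³

Direct-runoff ordinates (Q − Q_b): 0.0, 3.8, 9.2, 13.7, 23.3, 38.1, 23.4, 14.4, 8.8, 5.4, 3.3, 2.1, 0.0 cfs.
ΣQ_DR = 145.5 cfs.
With Δt = 1.5 h = 5400 s, V = ΣQ_DR · Δt = 145.5 × 5400 = 7.86 × 10^5 ft³.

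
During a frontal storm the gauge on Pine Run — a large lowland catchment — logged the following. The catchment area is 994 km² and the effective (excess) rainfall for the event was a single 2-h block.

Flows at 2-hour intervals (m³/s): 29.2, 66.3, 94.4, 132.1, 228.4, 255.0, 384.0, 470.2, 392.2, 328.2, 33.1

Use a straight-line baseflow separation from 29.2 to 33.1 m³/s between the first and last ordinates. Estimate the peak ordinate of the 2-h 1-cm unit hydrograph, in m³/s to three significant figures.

Direct runoff: 0.00, 36.71, 64.42, 101.73, 197.64, 223.85, 352.46, 438.27, 359.88, 295.49, 0.00 m³/s; ΣQ_DR = 2070 m³/s, peak = 438.27 m³/s.
Runoff depth d = ΣQ_DR·Δt / A = 2070 × 7200 / (994 km²) = 15.00 mm.
The 1-cm UH is the DRH scaled by (10 mm)/d, so U_p = 438.27 × 10/15.00 = 292 m³/s.

U_p ≈ 292 m³/s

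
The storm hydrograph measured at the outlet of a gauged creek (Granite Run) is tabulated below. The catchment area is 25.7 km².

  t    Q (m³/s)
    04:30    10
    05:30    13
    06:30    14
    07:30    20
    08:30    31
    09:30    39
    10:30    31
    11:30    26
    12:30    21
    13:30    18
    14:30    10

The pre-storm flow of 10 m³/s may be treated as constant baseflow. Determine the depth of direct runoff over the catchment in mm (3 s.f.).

d ≈ 17.2 mm

Direct runoff: 0.0, 3.0, 4.0, 10.0, 21.0, 29.0, 21.0, 16.0, 11.0, 8.0, 0.0 m³/s; ΣQ_DR = 123.0 m³/s.
V = ΣQ_DR · Δt = 123.0 × 3600 s = 4.428 × 10^5 m³.
Over A = 25.7 km², depth = V / A = 17.2 mm.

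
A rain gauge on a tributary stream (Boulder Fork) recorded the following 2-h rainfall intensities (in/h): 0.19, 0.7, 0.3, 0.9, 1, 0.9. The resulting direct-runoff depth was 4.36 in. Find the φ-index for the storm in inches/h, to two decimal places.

Only the 4 blocks with intensity above φ contribute runoff: 0.7, 0.9, 1, 0.9 in/h.
Σ(I−φ)·Δt = d  ⇒  (0.7+0.9+1+0.9 − 4φ)·2 = 4.36
φ = (3.500 − 4.36/2) / 4 = 0.33 in/h.

φ ≈ 0.33 in/h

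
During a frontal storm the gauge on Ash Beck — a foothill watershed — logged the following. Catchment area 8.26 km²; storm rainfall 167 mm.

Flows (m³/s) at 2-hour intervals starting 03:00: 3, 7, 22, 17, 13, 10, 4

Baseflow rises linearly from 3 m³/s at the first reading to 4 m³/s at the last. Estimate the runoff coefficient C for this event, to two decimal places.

ΣQ_DR = 51.50 m³/s; V = ΣQ_DR·Δt = 3.708 × 10^5 m³.
Runoff depth d = V / A = 44.89 mm.
C = d / P = 44.89 / 167 = 0.27.

C ≈ 0.27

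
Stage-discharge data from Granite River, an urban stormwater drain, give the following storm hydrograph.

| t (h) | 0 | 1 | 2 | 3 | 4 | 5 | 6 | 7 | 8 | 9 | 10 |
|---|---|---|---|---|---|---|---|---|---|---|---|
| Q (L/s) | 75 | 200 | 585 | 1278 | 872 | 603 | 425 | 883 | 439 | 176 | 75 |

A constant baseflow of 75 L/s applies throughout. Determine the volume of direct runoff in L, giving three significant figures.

Direct-runoff ordinates (Q − Q_b): 0.0, 125.0, 510.0, 1203.0, 797.0, 528.0, 350.0, 808.0, 364.0, 101.0, 0.0 L/s.
ΣQ_DR = 4786 L/s.
With Δt = 1 h = 3600 s, V = ΣQ_DR · Δt = 4786 × 3600 = 1.72 × 10^7 L.

V ≈ 1.72 × 10^7 L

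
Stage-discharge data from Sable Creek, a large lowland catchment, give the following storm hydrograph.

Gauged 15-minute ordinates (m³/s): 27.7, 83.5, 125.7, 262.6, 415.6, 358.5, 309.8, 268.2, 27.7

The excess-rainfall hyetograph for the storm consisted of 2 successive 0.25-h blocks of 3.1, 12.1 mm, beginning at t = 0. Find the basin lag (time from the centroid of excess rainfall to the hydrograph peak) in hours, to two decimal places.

t_L ≈ 0.68 h

Centroid of excess rainfall: t_c = Σ P_i·t̄_i / ΣP_i = 0.3240 h (block centres at 0.125, 0.375 h).
Hydrograph peak occurs at t = 1 h, so basin lag t_L = 1 − 0.3240 = 0.68 h.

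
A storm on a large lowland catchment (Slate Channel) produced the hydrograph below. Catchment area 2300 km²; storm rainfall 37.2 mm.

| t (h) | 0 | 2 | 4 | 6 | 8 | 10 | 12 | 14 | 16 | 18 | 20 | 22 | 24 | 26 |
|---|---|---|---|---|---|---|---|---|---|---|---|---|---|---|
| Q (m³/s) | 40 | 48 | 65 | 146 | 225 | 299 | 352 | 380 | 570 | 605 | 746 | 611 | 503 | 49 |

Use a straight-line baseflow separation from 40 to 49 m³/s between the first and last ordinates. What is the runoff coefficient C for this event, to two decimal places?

ΣQ_DR = 4016 m³/s; V = ΣQ_DR·Δt = 2.892 × 10^7 m³.
Runoff depth d = V / A = 12.57 mm.
C = d / P = 12.57 / 37.2 = 0.34.

C ≈ 0.34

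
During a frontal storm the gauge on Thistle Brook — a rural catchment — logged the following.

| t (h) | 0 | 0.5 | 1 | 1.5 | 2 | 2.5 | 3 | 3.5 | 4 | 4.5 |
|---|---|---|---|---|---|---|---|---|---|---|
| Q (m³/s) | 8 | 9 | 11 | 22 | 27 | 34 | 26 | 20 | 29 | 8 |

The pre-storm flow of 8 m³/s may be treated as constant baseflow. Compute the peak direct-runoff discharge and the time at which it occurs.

Subtracting baseflow gives direct-runoff ordinates: 0.0, 1.0, 3.0, 14.0, 19.0, 26.0, 18.0, 12.0, 21.0, 0.0 m³/s.
The maximum is 26.0 m³/s, occurring at the reading for t = 2.5 h.

Q_p = 26.0 m³/s at t = 2.5 h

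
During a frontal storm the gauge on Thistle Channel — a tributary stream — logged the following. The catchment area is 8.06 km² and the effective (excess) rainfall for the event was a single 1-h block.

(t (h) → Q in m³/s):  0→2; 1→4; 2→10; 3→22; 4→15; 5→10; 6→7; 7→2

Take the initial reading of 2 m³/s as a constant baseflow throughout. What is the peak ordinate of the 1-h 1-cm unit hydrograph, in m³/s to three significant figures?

U_p ≈ 8.00 m³/s

Direct runoff: 0.0, 2.0, 8.0, 20.0, 13.0, 8.0, 5.0, 0.0 m³/s; ΣQ_DR = 56.00 m³/s, peak = 20.0 m³/s.
Runoff depth d = ΣQ_DR·Δt / A = 56.00 × 3600 / (8.06 km²) = 25.01 mm.
The 1-cm UH is the DRH scaled by (10 mm)/d, so U_p = 20.0 × 10/25.01 = 8.00 m³/s.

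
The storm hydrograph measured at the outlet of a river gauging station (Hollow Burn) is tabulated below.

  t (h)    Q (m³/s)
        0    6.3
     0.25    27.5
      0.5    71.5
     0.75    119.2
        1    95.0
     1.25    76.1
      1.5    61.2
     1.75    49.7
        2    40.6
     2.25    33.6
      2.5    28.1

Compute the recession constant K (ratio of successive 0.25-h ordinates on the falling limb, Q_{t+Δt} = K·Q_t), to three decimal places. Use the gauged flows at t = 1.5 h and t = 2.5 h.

Using the recession-limb readings at t = 1.5 h and t = 2.5 h: Q falls from 61.2 to 28.1 m³/s over 4 intervals.
K = (Q₂/Q₁)^(1/4) = (28.1/61.2)^(1/4) = 0.823.

K ≈ 0.823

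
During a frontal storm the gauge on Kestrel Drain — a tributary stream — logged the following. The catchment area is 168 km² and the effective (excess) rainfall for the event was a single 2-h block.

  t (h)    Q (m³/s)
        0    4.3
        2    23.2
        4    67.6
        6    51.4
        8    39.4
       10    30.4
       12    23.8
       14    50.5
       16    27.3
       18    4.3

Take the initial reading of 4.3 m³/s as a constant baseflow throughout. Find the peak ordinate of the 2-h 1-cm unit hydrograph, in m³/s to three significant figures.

U_p ≈ 52.9 m³/s

Direct runoff: 0.0, 18.9, 63.3, 47.1, 35.1, 26.1, 19.5, 46.2, 23.0, 0.0 m³/s; ΣQ_DR = 279.2 m³/s, peak = 63.3 m³/s.
Runoff depth d = ΣQ_DR·Δt / A = 279.2 × 7200 / (168 km²) = 11.97 mm.
The 1-cm UH is the DRH scaled by (10 mm)/d, so U_p = 63.3 × 10/11.97 = 52.9 m³/s.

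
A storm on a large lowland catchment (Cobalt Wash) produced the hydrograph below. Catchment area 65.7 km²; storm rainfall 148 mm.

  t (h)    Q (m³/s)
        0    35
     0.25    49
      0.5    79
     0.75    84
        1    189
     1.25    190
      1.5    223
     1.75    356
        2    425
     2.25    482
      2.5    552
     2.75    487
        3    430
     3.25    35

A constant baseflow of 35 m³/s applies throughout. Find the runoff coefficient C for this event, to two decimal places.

ΣQ_DR = 3126 m³/s; V = ΣQ_DR·Δt = 2.813 × 10^6 m³.
Runoff depth d = V / A = 42.82 mm.
C = d / P = 42.82 / 148 = 0.29.

C ≈ 0.29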